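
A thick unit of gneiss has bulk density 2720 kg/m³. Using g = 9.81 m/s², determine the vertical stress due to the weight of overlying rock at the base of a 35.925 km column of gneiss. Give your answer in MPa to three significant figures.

gneiss: 2720 kg/m³ × 9.81 m/s² × 35925 m = 9.586×10^8 Pa = 958.6 MPa

959 MPa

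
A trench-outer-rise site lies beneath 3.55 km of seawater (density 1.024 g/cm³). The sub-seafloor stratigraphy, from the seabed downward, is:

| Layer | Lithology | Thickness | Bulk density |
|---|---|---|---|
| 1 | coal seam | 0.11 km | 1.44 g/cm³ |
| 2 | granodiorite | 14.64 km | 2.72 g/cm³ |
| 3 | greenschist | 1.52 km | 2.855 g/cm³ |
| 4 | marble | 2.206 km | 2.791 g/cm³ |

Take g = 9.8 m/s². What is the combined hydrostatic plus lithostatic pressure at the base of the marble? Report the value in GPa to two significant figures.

seawater: 1024 kg/m³ × 9.8 m/s² × 3550 m = 3.562×10^7 Pa = 0.03562 GPa
coal seam: 1440 kg/m³ × 9.8 m/s² × 110 m = 1.552×10^6 Pa = 1.552×10^-3 GPa
granodiorite: 2720 kg/m³ × 9.8 m/s² × 14640 m = 3.902×10^8 Pa = 0.3902 GPa
greenschist: 2855 kg/m³ × 9.8 m/s² × 1520 m = 4.253×10^7 Pa = 0.04253 GPa
marble: 2791 kg/m³ × 9.8 m/s² × 2206 m = 6.034×10^7 Pa = 0.06034 GPa
Total = 0.03562 + 1.552×10^-3 + 0.3902 + 0.04253 + 0.06034 = 0.53029 GPa

0.53 GPa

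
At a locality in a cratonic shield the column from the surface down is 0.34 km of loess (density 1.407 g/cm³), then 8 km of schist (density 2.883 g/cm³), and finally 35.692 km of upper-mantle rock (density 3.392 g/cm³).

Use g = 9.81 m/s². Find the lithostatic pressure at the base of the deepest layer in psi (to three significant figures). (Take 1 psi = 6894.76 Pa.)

loess: 1407 kg/m³ × 9.81 m/s² × 340 m = 4.693×10^6 Pa = 680.6 psi
schist: 2883 kg/m³ × 9.81 m/s² × 8000 m = 2.263×10^8 Pa = 32816 psi
upper-mantle rock: 3392 kg/m³ × 9.81 m/s² × 35692 m = 1.188×10^9 Pa = 1.723×10^5 psi
Total = 680.6 + 32816 + 1.723×10^5 = 2.0575×10^5 psi

206000 psi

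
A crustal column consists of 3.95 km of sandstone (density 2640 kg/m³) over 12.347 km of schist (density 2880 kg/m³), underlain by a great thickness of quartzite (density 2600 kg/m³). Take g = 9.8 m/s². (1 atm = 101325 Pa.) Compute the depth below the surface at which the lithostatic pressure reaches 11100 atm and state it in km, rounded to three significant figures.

Pressure at base of upper layers: 2640×9.8×3950 + 2880×9.8×12347 = 4.507×10^8 Pa = 4448 atm
Remaining pressure to be supplied by quartzite: 1.125×10^9 − 4.507×10^8 = 6.740×10^8 Pa
Additional depth in quartzite = 6.740×10^8 Pa / (2600 kg/m³ × 9.8 m/s²) = 26453 m
Total depth = 16297 m + 26453 m = 42750 m
= 42.750 km

42.8 km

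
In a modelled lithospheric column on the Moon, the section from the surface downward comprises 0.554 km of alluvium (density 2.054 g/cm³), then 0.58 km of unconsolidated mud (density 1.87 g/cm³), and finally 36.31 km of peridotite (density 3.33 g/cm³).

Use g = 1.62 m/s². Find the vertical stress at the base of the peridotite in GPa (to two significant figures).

0.20 GPa

alluvium: 2054 kg/m³ × 1.62 m/s² × 554 m = 1.843×10^6 Pa = 1.843×10^-3 GPa
unconsolidated mud: 1870 kg/m³ × 1.62 m/s² × 580 m = 1.757×10^6 Pa = 1.757×10^-3 GPa
peridotite: 3330 kg/m³ × 1.62 m/s² × 36310 m = 1.959×10^8 Pa = 0.1959 GPa
Total = 1.843×10^-3 + 1.757×10^-3 + 0.1959 = 0.19948 GPa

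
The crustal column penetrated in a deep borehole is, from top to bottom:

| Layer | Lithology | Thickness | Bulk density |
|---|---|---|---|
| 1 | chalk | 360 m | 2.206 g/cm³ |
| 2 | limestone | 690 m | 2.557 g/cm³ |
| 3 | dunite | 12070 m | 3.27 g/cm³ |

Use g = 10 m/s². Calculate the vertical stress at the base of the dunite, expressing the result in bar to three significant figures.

4200 bar

chalk: 2206 kg/m³ × 10 m/s² × 360 m = 7.942×10^6 Pa = 79.42 bar
limestone: 2557 kg/m³ × 10 m/s² × 690 m = 1.764×10^7 Pa = 176.4 bar
dunite: 3270 kg/m³ × 10 m/s² × 12070 m = 3.947×10^8 Pa = 3947 bar
Total = 79.42 + 176.4 + 3947 = 4202.7 bar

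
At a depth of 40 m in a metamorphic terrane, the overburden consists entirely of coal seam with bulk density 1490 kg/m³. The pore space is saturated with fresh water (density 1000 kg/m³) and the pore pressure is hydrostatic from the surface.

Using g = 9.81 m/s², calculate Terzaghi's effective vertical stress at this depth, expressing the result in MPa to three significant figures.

0.192 MPa

Overburden (lithostatic) stress σ_v:
coal seam: 1490 kg/m³ × 9.81 m/s² × 40 m = 5.847×10^5 Pa = 0.5847 MPa
Pore pressure P_p = 1000 kg/m³ × 9.81 m/s² × 40 m = 3.924×10^5 Pa = 0.3924 MPa
Effective stress σ' = σ_v − P_p = 0.5847 − 0.3924 = 0.19228 MPa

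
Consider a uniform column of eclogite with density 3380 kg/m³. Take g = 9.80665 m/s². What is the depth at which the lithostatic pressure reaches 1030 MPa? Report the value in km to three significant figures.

h = P/(ρg) = 1030 MPa / (3380 kg/m³ × 9.80665 m/s²) = 1.030×10^9 Pa / 33146 Pa/m = 31074 m
= 31.074 km

31.1 km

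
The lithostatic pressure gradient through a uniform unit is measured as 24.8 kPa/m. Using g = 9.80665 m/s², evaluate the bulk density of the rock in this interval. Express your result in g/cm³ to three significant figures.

ρ = (dP/dz)/g = 24.8 kPa/m / 9.80665 m/s² = 24800 Pa/m / 9.80665 m/s² = 2528.9 kg/m³
= 2.529 g/cm³

2.53 g/cm³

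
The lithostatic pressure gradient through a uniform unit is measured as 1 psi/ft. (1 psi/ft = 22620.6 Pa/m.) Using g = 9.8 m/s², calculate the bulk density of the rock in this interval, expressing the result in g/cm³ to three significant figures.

ρ = (dP/dz)/g = 1 psi/ft / 9.8 m/s² = 22621 Pa/m / 9.8 m/s² = 2308.2 kg/m³
= 2.308 g/cm³

2.31 g/cm³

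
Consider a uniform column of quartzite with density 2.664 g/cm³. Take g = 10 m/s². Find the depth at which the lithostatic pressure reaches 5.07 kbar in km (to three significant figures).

19.0 km

h = P/(ρg) = 5.07 kbar / (2664 kg/m³ × 10 m/s²) = 5.070×10^8 Pa / 26640 Pa/m = 19032 m
= 19.032 km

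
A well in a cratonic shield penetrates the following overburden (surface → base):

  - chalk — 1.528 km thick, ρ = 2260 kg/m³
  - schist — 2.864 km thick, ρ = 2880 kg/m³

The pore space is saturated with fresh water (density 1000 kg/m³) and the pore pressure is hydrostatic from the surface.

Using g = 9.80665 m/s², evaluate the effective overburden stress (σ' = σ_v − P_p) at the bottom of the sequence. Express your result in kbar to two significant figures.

0.72 kbar

Overburden (lithostatic) stress σ_v:
chalk: 2260 kg/m³ × 9.80665 m/s² × 1528 m = 3.387×10^7 Pa = 33.87 MPa
schist: 2880 kg/m³ × 9.80665 m/s² × 2864 m = 8.089×10^7 Pa = 80.89 MPa
Total = 33.87 + 80.89 = 114.75 MPa
Pore pressure P_p = 1000 kg/m³ × 9.80665 m/s² × 4392 m = 4.307×10^7 Pa = 43.07 MPa
Effective stress σ' = σ_v − P_p = 114.8 − 43.07 = 71.683 MPa = 0.71683 kbar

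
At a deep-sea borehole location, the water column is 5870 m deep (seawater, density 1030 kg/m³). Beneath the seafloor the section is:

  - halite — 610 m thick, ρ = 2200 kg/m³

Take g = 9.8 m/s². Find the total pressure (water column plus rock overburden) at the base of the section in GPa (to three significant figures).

seawater: 1030 kg/m³ × 9.8 m/s² × 5870 m = 5.925×10^7 Pa = 0.05925 GPa
halite: 2200 kg/m³ × 9.8 m/s² × 610 m = 1.315×10^7 Pa = 0.01315 GPa
Total = 0.05925 + 0.01315 = 0.072403 GPa

0.0724 GPa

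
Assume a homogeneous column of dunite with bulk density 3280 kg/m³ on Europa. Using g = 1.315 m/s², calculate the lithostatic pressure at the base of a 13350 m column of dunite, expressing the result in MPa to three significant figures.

dunite: 3280 kg/m³ × 1.315 m/s² × 13350 m = 5.758×10^7 Pa = 57.58 MPa

57.6 MPa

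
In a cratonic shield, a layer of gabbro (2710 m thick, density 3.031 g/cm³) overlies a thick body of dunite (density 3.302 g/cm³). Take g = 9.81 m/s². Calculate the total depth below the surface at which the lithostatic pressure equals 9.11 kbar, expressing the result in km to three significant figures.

Pressure at base of upper layers: 3031×9.81×2710 = 8.058×10^7 Pa = 0.8058 kbar
Remaining pressure to be supplied by dunite: 9.110×10^8 − 8.058×10^7 = 8.304×10^8 Pa
Additional depth in dunite = 8.304×10^8 Pa / (3302 kg/m³ × 9.81 m/s²) = 25636 m
Total depth = 2710 m + 25636 m = 28346 m
= 28.346 km

28.3 km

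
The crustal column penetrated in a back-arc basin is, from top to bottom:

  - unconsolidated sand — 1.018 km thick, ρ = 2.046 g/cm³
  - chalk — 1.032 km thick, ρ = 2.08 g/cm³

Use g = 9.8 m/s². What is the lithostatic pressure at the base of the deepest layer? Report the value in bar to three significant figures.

unconsolidated sand: 2046 kg/m³ × 9.8 m/s² × 1018 m = 2.041×10^7 Pa = 204.1 bar
chalk: 2080 kg/m³ × 9.8 m/s² × 1032 m = 2.104×10^7 Pa = 210.4 bar
Total = 204.1 + 210.4 = 414.48 bar

414 bar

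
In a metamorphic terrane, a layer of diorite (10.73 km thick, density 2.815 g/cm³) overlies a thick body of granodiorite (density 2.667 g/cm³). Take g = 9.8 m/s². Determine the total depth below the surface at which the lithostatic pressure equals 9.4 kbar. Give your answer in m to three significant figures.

35400 m

Pressure at base of upper layers: 2815×9.8×10730 = 2.960×10^8 Pa = 2.960 kbar
Remaining pressure to be supplied by granodiorite: 9.400×10^8 − 2.960×10^8 = 6.440×10^8 Pa
Additional depth in granodiorite = 6.440×10^8 Pa / (2667 kg/m³ × 9.8 m/s²) = 24639 m
Total depth = 10730 m + 24639 m = 35369 m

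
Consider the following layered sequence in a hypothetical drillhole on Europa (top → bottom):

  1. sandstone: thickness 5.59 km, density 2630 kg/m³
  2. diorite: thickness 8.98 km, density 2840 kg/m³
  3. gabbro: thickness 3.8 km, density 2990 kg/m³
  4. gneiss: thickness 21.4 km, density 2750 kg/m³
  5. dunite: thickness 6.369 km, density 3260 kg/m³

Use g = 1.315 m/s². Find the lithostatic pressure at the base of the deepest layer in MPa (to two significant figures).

170 MPa

sandstone: 2630 kg/m³ × 1.315 m/s² × 5590 m = 1.933×10^7 Pa = 19.33 MPa
diorite: 2840 kg/m³ × 1.315 m/s² × 8980 m = 3.354×10^7 Pa = 33.54 MPa
gabbro: 2990 kg/m³ × 1.315 m/s² × 3800 m = 1.494×10^7 Pa = 14.94 MPa
gneiss: 2750 kg/m³ × 1.315 m/s² × 21400 m = 7.739×10^7 Pa = 77.39 MPa
dunite: 3260 kg/m³ × 1.315 m/s² × 6369 m = 2.730×10^7 Pa = 27.30 MPa
Total = 19.33 + 33.54 + 14.94 + 77.39 + 27.30 = 172.50 MPa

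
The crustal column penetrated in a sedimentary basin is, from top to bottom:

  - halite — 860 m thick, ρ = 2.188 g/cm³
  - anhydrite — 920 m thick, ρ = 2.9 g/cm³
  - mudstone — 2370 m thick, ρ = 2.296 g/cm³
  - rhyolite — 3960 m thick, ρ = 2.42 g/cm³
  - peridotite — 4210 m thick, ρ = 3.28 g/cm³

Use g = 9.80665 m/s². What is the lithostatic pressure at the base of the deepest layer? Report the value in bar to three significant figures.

halite: 2188 kg/m³ × 9.80665 m/s² × 860 m = 1.845×10^7 Pa = 184.5 bar
anhydrite: 2900 kg/m³ × 9.80665 m/s² × 920 m = 2.616×10^7 Pa = 261.6 bar
mudstone: 2296 kg/m³ × 9.80665 m/s² × 2370 m = 5.336×10^7 Pa = 533.6 bar
rhyolite: 2420 kg/m³ × 9.80665 m/s² × 3960 m = 9.398×10^7 Pa = 939.8 bar
peridotite: 3280 kg/m³ × 9.80665 m/s² × 4210 m = 1.354×10^8 Pa = 1354 bar
Total = 184.5 + 261.6 + 533.6 + 939.8 + 1354 = 3273.8 bar

3270 bar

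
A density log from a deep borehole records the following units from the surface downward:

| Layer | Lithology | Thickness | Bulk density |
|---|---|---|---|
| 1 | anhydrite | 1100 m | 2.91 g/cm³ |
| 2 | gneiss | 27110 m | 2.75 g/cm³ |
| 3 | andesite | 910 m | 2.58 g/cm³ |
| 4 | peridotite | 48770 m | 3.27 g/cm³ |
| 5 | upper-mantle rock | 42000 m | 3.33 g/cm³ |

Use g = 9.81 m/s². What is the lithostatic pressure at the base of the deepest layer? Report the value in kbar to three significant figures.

anhydrite: 2910 kg/m³ × 9.81 m/s² × 1100 m = 3.140×10^7 Pa = 0.3140 kbar
gneiss: 2750 kg/m³ × 9.81 m/s² × 27110 m = 7.314×10^8 Pa = 7.314 kbar
andesite: 2580 kg/m³ × 9.81 m/s² × 910 m = 2.303×10^7 Pa = 0.2303 kbar
peridotite: 3270 kg/m³ × 9.81 m/s² × 48770 m = 1.564×10^9 Pa = 15.64 kbar
upper-mantle rock: 3330 kg/m³ × 9.81 m/s² × 42000 m = 1.372×10^9 Pa = 13.72 kbar
Total = 0.3140 + 7.314 + 0.2303 + 15.64 + 13.72 = 37.223 kbar

37.2 kbar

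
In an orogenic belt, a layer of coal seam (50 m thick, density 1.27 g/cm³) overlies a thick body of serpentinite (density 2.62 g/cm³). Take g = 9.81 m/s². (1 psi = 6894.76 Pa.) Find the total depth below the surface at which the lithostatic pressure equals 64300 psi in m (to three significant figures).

Pressure at base of upper layers: 1270×9.81×50 = 6.229×10^5 Pa = 90.35 psi
Remaining pressure to be supplied by serpentinite: 4.433×10^8 − 6.229×10^5 = 4.427×10^8 Pa
Additional depth in serpentinite = 4.427×10^8 Pa / (2620 kg/m³ × 9.81 m/s²) = 17225 m
Total depth = 50 m + 17225 m = 17275 m

17300 m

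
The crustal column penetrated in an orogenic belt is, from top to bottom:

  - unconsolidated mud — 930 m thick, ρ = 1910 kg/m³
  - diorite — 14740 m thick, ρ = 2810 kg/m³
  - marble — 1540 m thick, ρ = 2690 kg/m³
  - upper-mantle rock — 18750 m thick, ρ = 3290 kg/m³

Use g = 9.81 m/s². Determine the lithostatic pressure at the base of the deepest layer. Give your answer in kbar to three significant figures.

10.7 kbar

unconsolidated mud: 1910 kg/m³ × 9.81 m/s² × 930 m = 1.743×10^7 Pa = 0.1743 kbar
diorite: 2810 kg/m³ × 9.81 m/s² × 14740 m = 4.063×10^8 Pa = 4.063 kbar
marble: 2690 kg/m³ × 9.81 m/s² × 1540 m = 4.064×10^7 Pa = 0.4064 kbar
upper-mantle rock: 3290 kg/m³ × 9.81 m/s² × 18750 m = 6.052×10^8 Pa = 6.052 kbar
Total = 0.1743 + 4.063 + 0.4064 + 6.052 = 10.695 kbar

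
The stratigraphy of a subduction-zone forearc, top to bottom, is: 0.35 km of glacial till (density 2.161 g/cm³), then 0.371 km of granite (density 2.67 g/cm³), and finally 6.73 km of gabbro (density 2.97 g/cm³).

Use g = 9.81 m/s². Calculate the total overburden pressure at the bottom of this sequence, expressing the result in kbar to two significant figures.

2.1 kbar

glacial till: 2161 kg/m³ × 9.81 m/s² × 350 m = 7.420×10^6 Pa = 0.07420 kbar
granite: 2670 kg/m³ × 9.81 m/s² × 371 m = 9.717×10^6 Pa = 0.09717 kbar
gabbro: 2970 kg/m³ × 9.81 m/s² × 6730 m = 1.961×10^8 Pa = 1.961 kbar
Total = 0.07420 + 0.09717 + 1.961 = 2.1322 kbar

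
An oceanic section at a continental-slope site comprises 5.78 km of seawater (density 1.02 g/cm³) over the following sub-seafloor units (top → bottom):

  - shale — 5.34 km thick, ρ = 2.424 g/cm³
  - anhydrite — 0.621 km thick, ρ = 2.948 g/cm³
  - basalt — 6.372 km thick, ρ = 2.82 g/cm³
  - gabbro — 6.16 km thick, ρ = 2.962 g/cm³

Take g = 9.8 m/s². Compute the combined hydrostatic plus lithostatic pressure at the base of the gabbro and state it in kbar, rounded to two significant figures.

seawater: 1020 kg/m³ × 9.8 m/s² × 5780 m = 5.778×10^7 Pa = 0.5778 kbar
shale: 2424 kg/m³ × 9.8 m/s² × 5340 m = 1.269×10^8 Pa = 1.269 kbar
anhydrite: 2948 kg/m³ × 9.8 m/s² × 621 m = 1.794×10^7 Pa = 0.1794 kbar
basalt: 2820 kg/m³ × 9.8 m/s² × 6372 m = 1.761×10^8 Pa = 1.761 kbar
gabbro: 2962 kg/m³ × 9.8 m/s² × 6160 m = 1.788×10^8 Pa = 1.788 kbar
Total = 0.5778 + 1.269 + 0.1794 + 1.761 + 1.788 = 5.5748 kbar

5.6 kbar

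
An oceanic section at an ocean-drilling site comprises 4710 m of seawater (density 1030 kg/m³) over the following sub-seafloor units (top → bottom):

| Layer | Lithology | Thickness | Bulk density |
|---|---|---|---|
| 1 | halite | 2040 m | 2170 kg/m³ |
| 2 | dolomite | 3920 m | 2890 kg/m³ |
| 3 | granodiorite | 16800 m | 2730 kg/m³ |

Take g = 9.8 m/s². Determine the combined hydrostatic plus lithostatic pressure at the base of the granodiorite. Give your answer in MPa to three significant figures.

651 MPa

seawater: 1030 kg/m³ × 9.8 m/s² × 4710 m = 4.754×10^7 Pa = 47.54 MPa
halite: 2170 kg/m³ × 9.8 m/s² × 2040 m = 4.338×10^7 Pa = 43.38 MPa
dolomite: 2890 kg/m³ × 9.8 m/s² × 3920 m = 1.110×10^8 Pa = 111.0 MPa
granodiorite: 2730 kg/m³ × 9.8 m/s² × 16800 m = 4.495×10^8 Pa = 449.5 MPa
Total = 47.54 + 43.38 + 111.0 + 449.5 = 651.41 MPa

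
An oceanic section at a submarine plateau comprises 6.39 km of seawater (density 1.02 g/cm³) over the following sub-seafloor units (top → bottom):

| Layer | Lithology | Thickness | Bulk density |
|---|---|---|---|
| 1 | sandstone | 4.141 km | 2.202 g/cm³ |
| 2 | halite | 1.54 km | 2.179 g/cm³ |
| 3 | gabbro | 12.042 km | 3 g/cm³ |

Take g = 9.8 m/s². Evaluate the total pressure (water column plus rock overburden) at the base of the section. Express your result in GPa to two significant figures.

0.54 GPa

seawater: 1020 kg/m³ × 9.8 m/s² × 6390 m = 6.387×10^7 Pa = 0.06387 GPa
sandstone: 2202 kg/m³ × 9.8 m/s² × 4141 m = 8.936×10^7 Pa = 0.08936 GPa
halite: 2179 kg/m³ × 9.8 m/s² × 1540 m = 3.289×10^7 Pa = 0.03289 GPa
gabbro: 3000 kg/m³ × 9.8 m/s² × 12042 m = 3.540×10^8 Pa = 0.3540 GPa
Total = 0.06387 + 0.08936 + 0.03289 + 0.3540 = 0.54016 GPa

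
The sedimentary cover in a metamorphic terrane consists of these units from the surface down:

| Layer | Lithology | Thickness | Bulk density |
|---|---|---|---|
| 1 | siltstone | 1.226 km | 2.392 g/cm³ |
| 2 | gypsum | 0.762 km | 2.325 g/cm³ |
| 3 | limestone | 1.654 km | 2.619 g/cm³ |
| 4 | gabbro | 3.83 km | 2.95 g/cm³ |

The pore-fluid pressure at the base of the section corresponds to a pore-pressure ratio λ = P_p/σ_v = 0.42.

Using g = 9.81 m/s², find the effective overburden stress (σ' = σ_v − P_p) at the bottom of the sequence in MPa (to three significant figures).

Overburden (lithostatic) stress σ_v:
siltstone: 2392 kg/m³ × 9.81 m/s² × 1226 m = 2.877×10^7 Pa = 28.77 MPa
gypsum: 2325 kg/m³ × 9.81 m/s² × 762 m = 1.738×10^7 Pa = 17.38 MPa
limestone: 2619 kg/m³ × 9.81 m/s² × 1654 m = 4.250×10^7 Pa = 42.50 MPa
gabbro: 2950 kg/m³ × 9.81 m/s² × 3830 m = 1.108×10^8 Pa = 110.8 MPa
Total = 28.77 + 17.38 + 42.50 + 110.8 = 199.48 MPa
Pore pressure P_p = λ·σ_v = 0.42 × 199.5 MPa = 83.78 MPa
Effective stress σ' = σ_v − P_p = 199.5 − 83.78 = 115.70 MPa

116 MPa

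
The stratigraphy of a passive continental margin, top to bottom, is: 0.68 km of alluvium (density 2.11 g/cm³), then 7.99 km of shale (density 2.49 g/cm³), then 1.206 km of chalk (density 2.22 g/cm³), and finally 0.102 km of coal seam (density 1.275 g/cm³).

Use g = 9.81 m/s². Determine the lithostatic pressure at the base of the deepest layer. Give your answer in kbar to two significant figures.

alluvium: 2110 kg/m³ × 9.81 m/s² × 680 m = 1.408×10^7 Pa = 0.1408 kbar
shale: 2490 kg/m³ × 9.81 m/s² × 7990 m = 1.952×10^8 Pa = 1.952 kbar
chalk: 2220 kg/m³ × 9.81 m/s² × 1206 m = 2.626×10^7 Pa = 0.2626 kbar
coal seam: 1275 kg/m³ × 9.81 m/s² × 102 m = 1.276×10^6 Pa = 0.01276 kbar
Total = 0.1408 + 1.952 + 0.2626 + 0.01276 = 2.3679 kbar

2.4 kbar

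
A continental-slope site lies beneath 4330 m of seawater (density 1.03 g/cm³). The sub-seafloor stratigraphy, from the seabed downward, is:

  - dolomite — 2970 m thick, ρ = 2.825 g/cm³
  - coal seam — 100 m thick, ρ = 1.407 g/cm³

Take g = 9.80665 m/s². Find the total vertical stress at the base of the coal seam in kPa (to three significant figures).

127000 kPa

seawater: 1030 kg/m³ × 9.80665 m/s² × 4330 m = 4.374×10^7 Pa = 43737 kPa
dolomite: 2825 kg/m³ × 9.80665 m/s² × 2970 m = 8.228×10^7 Pa = 82280 kPa
coal seam: 1407 kg/m³ × 9.80665 m/s² × 100 m = 1.380×10^6 Pa = 1380 kPa
Total = 43737 + 82280 + 1380 = 1.2740×10^5 kPa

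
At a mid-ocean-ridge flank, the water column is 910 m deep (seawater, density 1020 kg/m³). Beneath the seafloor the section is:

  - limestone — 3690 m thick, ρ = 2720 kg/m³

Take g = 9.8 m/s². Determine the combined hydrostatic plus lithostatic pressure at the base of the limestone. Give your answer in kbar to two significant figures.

seawater: 1020 kg/m³ × 9.8 m/s² × 910 m = 9.096×10^6 Pa = 0.09096 kbar
limestone: 2720 kg/m³ × 9.8 m/s² × 3690 m = 9.836×10^7 Pa = 0.9836 kbar
Total = 0.09096 + 0.9836 = 1.0746 kbar

1.1 kbar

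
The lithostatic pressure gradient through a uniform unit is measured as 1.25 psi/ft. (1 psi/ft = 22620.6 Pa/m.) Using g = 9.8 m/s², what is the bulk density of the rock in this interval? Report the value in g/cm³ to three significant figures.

ρ = (dP/dz)/g = 1.25 psi/ft / 9.8 m/s² = 28276 Pa/m / 9.8 m/s² = 2885.3 kg/m³
= 2.885 g/cm³

2.89 g/cm³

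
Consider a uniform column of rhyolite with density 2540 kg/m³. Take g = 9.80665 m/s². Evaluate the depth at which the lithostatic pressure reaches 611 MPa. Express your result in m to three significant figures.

24500 m

h = P/(ρg) = 611 MPa / (2540 kg/m³ × 9.80665 m/s²) = 6.110×10^8 Pa / 24909 Pa/m = 24529 m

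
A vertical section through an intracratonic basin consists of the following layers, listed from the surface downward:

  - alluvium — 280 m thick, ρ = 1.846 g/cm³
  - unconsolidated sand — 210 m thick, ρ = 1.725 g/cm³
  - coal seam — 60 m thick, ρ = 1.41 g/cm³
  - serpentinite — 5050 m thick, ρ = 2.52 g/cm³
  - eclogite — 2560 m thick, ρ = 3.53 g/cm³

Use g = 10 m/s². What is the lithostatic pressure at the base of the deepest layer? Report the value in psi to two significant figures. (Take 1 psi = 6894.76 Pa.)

33000 psi

alluvium: 1846 kg/m³ × 10 m/s² × 280 m = 5.169×10^6 Pa = 749.7 psi
unconsolidated sand: 1725 kg/m³ × 10 m/s² × 210 m = 3.623×10^6 Pa = 525.4 psi
coal seam: 1410 kg/m³ × 10 m/s² × 60 m = 8.460×10^5 Pa = 122.7 psi
serpentinite: 2520 kg/m³ × 10 m/s² × 5050 m = 1.273×10^8 Pa = 18458 psi
eclogite: 3530 kg/m³ × 10 m/s² × 2560 m = 9.037×10^7 Pa = 13107 psi
Total = 749.7 + 525.4 + 122.7 + 18458 + 13107 = 32962 psi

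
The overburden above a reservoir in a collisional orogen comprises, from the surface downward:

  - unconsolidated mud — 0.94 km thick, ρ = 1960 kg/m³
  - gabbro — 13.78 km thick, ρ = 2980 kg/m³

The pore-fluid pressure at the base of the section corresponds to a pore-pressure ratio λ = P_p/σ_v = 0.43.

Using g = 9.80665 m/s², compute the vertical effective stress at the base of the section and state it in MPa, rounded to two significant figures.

Overburden (lithostatic) stress σ_v:
unconsolidated mud: 1960 kg/m³ × 9.80665 m/s² × 940 m = 1.807×10^7 Pa = 18.07 MPa
gabbro: 2980 kg/m³ × 9.80665 m/s² × 13780 m = 4.027×10^8 Pa = 402.7 MPa
Total = 18.07 + 402.7 = 420.77 MPa
Pore pressure P_p = λ·σ_v = 0.43 × 420.8 MPa = 180.9 MPa
Effective stress σ' = σ_v − P_p = 420.8 − 180.9 = 239.84 MPa

240 MPa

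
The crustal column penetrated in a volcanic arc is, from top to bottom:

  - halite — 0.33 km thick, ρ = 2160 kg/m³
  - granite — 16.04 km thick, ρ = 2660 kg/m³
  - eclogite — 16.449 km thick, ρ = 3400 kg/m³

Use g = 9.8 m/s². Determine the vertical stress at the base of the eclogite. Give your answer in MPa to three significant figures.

halite: 2160 kg/m³ × 9.8 m/s² × 330 m = 6.985×10^6 Pa = 6.985 MPa
granite: 2660 kg/m³ × 9.8 m/s² × 16040 m = 4.181×10^8 Pa = 418.1 MPa
eclogite: 3400 kg/m³ × 9.8 m/s² × 16449 m = 5.481×10^8 Pa = 548.1 MPa
Total = 6.985 + 418.1 + 548.1 = 973.20 MPa

973 MPa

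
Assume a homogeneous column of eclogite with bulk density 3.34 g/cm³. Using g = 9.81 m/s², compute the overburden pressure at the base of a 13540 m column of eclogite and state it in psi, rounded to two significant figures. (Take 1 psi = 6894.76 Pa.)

eclogite: 3340 kg/m³ × 9.81 m/s² × 13540 m = 4.436×10^8 Pa = 64345 psi

64000 psi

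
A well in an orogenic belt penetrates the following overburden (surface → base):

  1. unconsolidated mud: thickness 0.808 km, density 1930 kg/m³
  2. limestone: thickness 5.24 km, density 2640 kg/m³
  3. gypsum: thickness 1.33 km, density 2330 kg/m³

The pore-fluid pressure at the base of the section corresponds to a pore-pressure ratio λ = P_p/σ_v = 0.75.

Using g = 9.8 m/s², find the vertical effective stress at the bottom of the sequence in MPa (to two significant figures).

Overburden (lithostatic) stress σ_v:
unconsolidated mud: 1930 kg/m³ × 9.8 m/s² × 808 m = 1.528×10^7 Pa = 15.28 MPa
limestone: 2640 kg/m³ × 9.8 m/s² × 5240 m = 1.356×10^8 Pa = 135.6 MPa
gypsum: 2330 kg/m³ × 9.8 m/s² × 1330 m = 3.037×10^7 Pa = 30.37 MPa
Total = 15.28 + 135.6 + 30.37 = 181.22 MPa
Pore pressure P_p = λ·σ_v = 0.75 × 181.2 MPa = 135.9 MPa
Effective stress σ' = σ_v − P_p = 181.2 − 135.9 = 45.305 MPa

45 MPa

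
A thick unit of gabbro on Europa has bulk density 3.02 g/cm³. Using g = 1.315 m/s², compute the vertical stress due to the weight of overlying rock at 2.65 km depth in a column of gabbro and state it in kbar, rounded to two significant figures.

0.11 kbar

gabbro: 3020 kg/m³ × 1.315 m/s² × 2650 m = 1.052×10^7 Pa = 0.1052 kbar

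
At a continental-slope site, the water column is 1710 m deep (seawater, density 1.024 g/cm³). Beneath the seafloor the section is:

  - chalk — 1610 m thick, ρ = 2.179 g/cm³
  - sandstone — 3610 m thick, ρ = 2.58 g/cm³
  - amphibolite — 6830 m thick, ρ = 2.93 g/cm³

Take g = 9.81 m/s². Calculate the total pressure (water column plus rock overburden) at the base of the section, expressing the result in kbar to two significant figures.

seawater: 1024 kg/m³ × 9.81 m/s² × 1710 m = 1.718×10^7 Pa = 0.1718 kbar
chalk: 2179 kg/m³ × 9.81 m/s² × 1610 m = 3.442×10^7 Pa = 0.3442 kbar
sandstone: 2580 kg/m³ × 9.81 m/s² × 3610 m = 9.137×10^7 Pa = 0.9137 kbar
amphibolite: 2930 kg/m³ × 9.81 m/s² × 6830 m = 1.963×10^8 Pa = 1.963 kbar
Total = 0.1718 + 0.3442 + 0.9137 + 1.963 = 3.3928 kbar

3.4 kbar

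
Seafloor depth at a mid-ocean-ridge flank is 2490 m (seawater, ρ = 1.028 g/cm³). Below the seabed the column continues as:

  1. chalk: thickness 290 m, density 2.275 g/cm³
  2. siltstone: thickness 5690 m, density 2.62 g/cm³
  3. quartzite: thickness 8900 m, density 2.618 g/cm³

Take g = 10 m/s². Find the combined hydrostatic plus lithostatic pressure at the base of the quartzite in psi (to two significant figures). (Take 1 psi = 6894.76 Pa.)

seawater: 1028 kg/m³ × 10 m/s² × 2490 m = 2.560×10^7 Pa = 3713 psi
chalk: 2275 kg/m³ × 10 m/s² × 290 m = 6.598×10^6 Pa = 956.9 psi
siltstone: 2620 kg/m³ × 10 m/s² × 5690 m = 1.491×10^8 Pa = 21622 psi
quartzite: 2618 kg/m³ × 10 m/s² × 8900 m = 2.330×10^8 Pa = 33794 psi
Total = 3713 + 956.9 + 21622 + 33794 = 60085 psi

60000 psi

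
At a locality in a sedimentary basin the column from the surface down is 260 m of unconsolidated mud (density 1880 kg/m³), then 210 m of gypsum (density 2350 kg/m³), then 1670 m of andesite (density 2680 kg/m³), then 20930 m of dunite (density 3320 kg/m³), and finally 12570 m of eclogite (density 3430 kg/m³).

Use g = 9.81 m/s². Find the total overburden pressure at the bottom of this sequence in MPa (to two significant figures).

unconsolidated mud: 1880 kg/m³ × 9.81 m/s² × 260 m = 4.795×10^6 Pa = 4.795 MPa
gypsum: 2350 kg/m³ × 9.81 m/s² × 210 m = 4.841×10^6 Pa = 4.841 MPa
andesite: 2680 kg/m³ × 9.81 m/s² × 1670 m = 4.391×10^7 Pa = 43.91 MPa
dunite: 3320 kg/m³ × 9.81 m/s² × 20930 m = 6.817×10^8 Pa = 681.7 MPa
eclogite: 3430 kg/m³ × 9.81 m/s² × 12570 m = 4.230×10^8 Pa = 423.0 MPa
Total = 4.795 + 4.841 + 43.91 + 681.7 + 423.0 = 1158.2 MPa

1200 MPa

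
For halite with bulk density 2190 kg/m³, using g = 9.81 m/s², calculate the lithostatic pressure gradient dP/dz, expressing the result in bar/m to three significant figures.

dP/dz = ρg = 2190 kg/m³ × 9.81 m/s² = 21484 Pa/m
= 21484 Pa/m × (1 bar/m / 1.0000×10^5 Pa/m) = 0.21484 bar/m

0.215 bar/m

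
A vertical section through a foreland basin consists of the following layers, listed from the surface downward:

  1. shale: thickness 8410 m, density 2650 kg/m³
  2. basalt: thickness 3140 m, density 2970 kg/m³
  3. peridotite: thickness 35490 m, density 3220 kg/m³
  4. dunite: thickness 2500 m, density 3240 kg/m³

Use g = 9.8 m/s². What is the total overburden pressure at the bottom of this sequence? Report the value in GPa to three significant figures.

1.51 GPa

shale: 2650 kg/m³ × 9.8 m/s² × 8410 m = 2.184×10^8 Pa = 0.2184 GPa
basalt: 2970 kg/m³ × 9.8 m/s² × 3140 m = 9.139×10^7 Pa = 0.09139 GPa
peridotite: 3220 kg/m³ × 9.8 m/s² × 35490 m = 1.120×10^9 Pa = 1.120 GPa
dunite: 3240 kg/m³ × 9.8 m/s² × 2500 m = 7.938×10^7 Pa = 0.07938 GPa
Total = 0.2184 + 0.09139 + 1.120 + 0.07938 = 1.5091 GPa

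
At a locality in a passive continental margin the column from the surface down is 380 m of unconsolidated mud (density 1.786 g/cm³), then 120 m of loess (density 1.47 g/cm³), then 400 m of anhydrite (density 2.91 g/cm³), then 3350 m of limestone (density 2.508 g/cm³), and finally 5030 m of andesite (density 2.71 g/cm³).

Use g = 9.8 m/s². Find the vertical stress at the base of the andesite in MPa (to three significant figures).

236 MPa

unconsolidated mud: 1786 kg/m³ × 9.8 m/s² × 380 m = 6.651×10^6 Pa = 6.651 MPa
loess: 1470 kg/m³ × 9.8 m/s² × 120 m = 1.729×10^6 Pa = 1.729 MPa
anhydrite: 2910 kg/m³ × 9.8 m/s² × 400 m = 1.141×10^7 Pa = 11.41 MPa
limestone: 2508 kg/m³ × 9.8 m/s² × 3350 m = 8.234×10^7 Pa = 82.34 MPa
andesite: 2710 kg/m³ × 9.8 m/s² × 5030 m = 1.336×10^8 Pa = 133.6 MPa
Total = 6.651 + 1.729 + 11.41 + 82.34 + 133.6 = 235.71 MPa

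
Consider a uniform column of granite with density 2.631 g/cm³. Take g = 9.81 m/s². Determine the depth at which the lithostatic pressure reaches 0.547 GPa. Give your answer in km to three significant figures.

h = P/(ρg) = 0.547 GPa / (2631 kg/m³ × 9.81 m/s²) = 5.470×10^8 Pa / 25810 Pa/m = 21193 m
= 21.193 km

21.2 km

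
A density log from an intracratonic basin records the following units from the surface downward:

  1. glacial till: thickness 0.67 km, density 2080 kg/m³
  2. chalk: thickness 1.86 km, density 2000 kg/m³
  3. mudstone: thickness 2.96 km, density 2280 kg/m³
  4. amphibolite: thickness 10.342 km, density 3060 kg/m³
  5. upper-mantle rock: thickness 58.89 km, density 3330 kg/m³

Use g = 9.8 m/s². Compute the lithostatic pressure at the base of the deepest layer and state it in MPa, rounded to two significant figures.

glacial till: 2080 kg/m³ × 9.8 m/s² × 670 m = 1.366×10^7 Pa = 13.66 MPa
chalk: 2000 kg/m³ × 9.8 m/s² × 1860 m = 3.646×10^7 Pa = 36.46 MPa
mudstone: 2280 kg/m³ × 9.8 m/s² × 2960 m = 6.614×10^7 Pa = 66.14 MPa
amphibolite: 3060 kg/m³ × 9.8 m/s² × 10342 m = 3.101×10^8 Pa = 310.1 MPa
upper-mantle rock: 3330 kg/m³ × 9.8 m/s² × 58890 m = 1.922×10^9 Pa = 1922 MPa
Total = 13.66 + 36.46 + 66.14 + 310.1 + 1922 = 2348.2 MPa

2300 MPa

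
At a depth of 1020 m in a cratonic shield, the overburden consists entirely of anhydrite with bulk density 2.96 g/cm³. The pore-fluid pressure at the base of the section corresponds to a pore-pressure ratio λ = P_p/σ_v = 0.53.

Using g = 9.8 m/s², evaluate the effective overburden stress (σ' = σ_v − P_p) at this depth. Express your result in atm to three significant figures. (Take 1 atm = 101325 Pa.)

137 atm

Overburden (lithostatic) stress σ_v:
anhydrite: 2960 kg/m³ × 9.8 m/s² × 1020 m = 2.959×10^7 Pa = 29.59 MPa
Pore pressure P_p = λ·σ_v = 0.53 × 29.59 MPa = 15.68 MPa
Effective stress σ' = σ_v − P_p = 29.59 − 15.68 = 13.906 MPa = 137.25 atm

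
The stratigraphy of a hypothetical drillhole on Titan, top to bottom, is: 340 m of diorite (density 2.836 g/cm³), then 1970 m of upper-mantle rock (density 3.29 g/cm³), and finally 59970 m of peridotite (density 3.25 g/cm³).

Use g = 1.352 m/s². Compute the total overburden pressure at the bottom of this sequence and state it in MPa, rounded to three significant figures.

274 MPa

diorite: 2836 kg/m³ × 1.352 m/s² × 340 m = 1.304×10^6 Pa = 1.304 MPa
upper-mantle rock: 3290 kg/m³ × 1.352 m/s² × 1970 m = 8.763×10^6 Pa = 8.763 MPa
peridotite: 3250 kg/m³ × 1.352 m/s² × 59970 m = 2.635×10^8 Pa = 263.5 MPa
Total = 1.304 + 8.763 + 263.5 = 273.57 MPa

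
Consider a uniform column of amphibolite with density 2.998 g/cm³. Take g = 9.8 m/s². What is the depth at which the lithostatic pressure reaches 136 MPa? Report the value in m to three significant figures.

4630 m

h = P/(ρg) = 136 MPa / (2998 kg/m³ × 9.8 m/s²) = 1.360×10^8 Pa / 29380 Pa/m = 4628.9 m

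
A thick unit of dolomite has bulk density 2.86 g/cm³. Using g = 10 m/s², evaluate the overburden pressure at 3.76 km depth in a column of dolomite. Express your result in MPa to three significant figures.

108 MPa

dolomite: 2860 kg/m³ × 10 m/s² × 3760 m = 1.075×10^8 Pa = 107.5 MPa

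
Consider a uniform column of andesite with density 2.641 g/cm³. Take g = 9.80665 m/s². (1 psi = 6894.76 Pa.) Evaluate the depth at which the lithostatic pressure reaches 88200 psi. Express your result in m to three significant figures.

23500 m

h = P/(ρg) = 88200 psi / (2641 kg/m³ × 9.80665 m/s²) = 6.081×10^8 Pa / 25899 Pa/m = 23480 m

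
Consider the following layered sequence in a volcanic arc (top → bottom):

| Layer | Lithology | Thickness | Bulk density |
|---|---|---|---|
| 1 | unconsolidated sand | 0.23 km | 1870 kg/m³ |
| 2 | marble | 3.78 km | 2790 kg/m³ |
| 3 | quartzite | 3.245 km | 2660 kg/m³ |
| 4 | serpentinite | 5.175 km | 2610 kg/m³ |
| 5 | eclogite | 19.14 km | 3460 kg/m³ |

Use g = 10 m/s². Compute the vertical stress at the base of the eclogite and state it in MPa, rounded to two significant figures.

unconsolidated sand: 1870 kg/m³ × 10 m/s² × 230 m = 4.301×10^6 Pa = 4.301 MPa
marble: 2790 kg/m³ × 10 m/s² × 3780 m = 1.055×10^8 Pa = 105.5 MPa
quartzite: 2660 kg/m³ × 10 m/s² × 3245 m = 8.632×10^7 Pa = 86.32 MPa
serpentinite: 2610 kg/m³ × 10 m/s² × 5175 m = 1.351×10^8 Pa = 135.1 MPa
eclogite: 3460 kg/m³ × 10 m/s² × 19140 m = 6.622×10^8 Pa = 662.2 MPa
Total = 4.301 + 105.5 + 86.32 + 135.1 + 662.2 = 993.39 MPa

990 MPa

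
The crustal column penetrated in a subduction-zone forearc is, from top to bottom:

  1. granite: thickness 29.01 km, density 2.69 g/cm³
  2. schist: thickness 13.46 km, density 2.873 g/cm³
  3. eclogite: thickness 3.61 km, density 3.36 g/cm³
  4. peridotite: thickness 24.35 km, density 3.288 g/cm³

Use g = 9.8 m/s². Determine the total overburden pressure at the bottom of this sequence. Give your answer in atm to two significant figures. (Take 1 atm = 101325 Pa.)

20000 atm

granite: 2690 kg/m³ × 9.8 m/s² × 29010 m = 7.648×10^8 Pa = 7548 atm
schist: 2873 kg/m³ × 9.8 m/s² × 13460 m = 3.790×10^8 Pa = 3740 atm
eclogite: 3360 kg/m³ × 9.8 m/s² × 3610 m = 1.189×10^8 Pa = 1173 atm
peridotite: 3288 kg/m³ × 9.8 m/s² × 24350 m = 7.846×10^8 Pa = 7744 atm
Total = 7548 + 3740 + 1173 + 7744 = 20204 atm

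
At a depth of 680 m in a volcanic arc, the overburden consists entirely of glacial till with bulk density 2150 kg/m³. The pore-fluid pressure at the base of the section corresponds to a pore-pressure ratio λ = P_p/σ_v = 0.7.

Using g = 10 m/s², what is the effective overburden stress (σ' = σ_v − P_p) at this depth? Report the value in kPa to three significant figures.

Overburden (lithostatic) stress σ_v:
glacial till: 2150 kg/m³ × 10 m/s² × 680 m = 1.462×10^7 Pa = 14.62 MPa
Pore pressure P_p = λ·σ_v = 0.7 × 14.62 MPa = 10.23 MPa
Effective stress σ' = σ_v − P_p = 14.62 − 10.23 = 4.3860 MPa = 4386.0 kPa

4390 kPa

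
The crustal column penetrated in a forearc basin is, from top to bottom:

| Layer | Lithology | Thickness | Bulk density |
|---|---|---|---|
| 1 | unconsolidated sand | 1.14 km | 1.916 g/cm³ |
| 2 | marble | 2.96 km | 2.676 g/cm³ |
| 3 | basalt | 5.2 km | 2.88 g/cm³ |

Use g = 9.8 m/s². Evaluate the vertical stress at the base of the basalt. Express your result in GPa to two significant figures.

0.25 GPa

unconsolidated sand: 1916 kg/m³ × 9.8 m/s² × 1140 m = 2.141×10^7 Pa = 0.02141 GPa
marble: 2676 kg/m³ × 9.8 m/s² × 2960 m = 7.763×10^7 Pa = 0.07763 GPa
basalt: 2880 kg/m³ × 9.8 m/s² × 5200 m = 1.468×10^8 Pa = 0.1468 GPa
Total = 0.02141 + 0.07763 + 0.1468 = 0.24580 GPa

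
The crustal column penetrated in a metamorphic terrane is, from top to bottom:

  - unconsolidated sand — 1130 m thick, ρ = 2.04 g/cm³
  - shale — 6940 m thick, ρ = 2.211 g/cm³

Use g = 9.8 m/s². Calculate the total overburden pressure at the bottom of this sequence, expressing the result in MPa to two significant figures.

unconsolidated sand: 2040 kg/m³ × 9.8 m/s² × 1130 m = 2.259×10^7 Pa = 22.59 MPa
shale: 2211 kg/m³ × 9.8 m/s² × 6940 m = 1.504×10^8 Pa = 150.4 MPa
Total = 22.59 + 150.4 = 172.97 MPa

170 MPa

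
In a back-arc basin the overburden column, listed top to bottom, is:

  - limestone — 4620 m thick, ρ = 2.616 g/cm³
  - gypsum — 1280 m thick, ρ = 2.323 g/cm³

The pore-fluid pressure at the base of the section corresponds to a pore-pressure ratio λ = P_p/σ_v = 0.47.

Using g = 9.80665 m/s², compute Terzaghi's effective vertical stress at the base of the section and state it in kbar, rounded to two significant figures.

Overburden (lithostatic) stress σ_v:
limestone: 2616 kg/m³ × 9.80665 m/s² × 4620 m = 1.185×10^8 Pa = 118.5 MPa
gypsum: 2323 kg/m³ × 9.80665 m/s² × 1280 m = 2.916×10^7 Pa = 29.16 MPa
Total = 118.5 + 29.16 = 147.68 MPa
Pore pressure P_p = λ·σ_v = 0.47 × 147.7 MPa = 69.41 MPa
Effective stress σ' = σ_v − P_p = 147.7 − 69.41 = 78.271 MPa = 0.78271 kbar

0.78 kbar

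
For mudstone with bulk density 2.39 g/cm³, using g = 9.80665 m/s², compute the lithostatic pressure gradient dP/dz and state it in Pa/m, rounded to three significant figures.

23400 Pa/m

dP/dz = ρg = 2390 kg/m³ × 9.80665 m/s² = 23438 Pa/m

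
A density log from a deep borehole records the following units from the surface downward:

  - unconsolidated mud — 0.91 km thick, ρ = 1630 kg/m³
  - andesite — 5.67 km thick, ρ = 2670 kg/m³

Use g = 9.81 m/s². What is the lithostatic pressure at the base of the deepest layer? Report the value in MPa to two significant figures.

unconsolidated mud: 1630 kg/m³ × 9.81 m/s² × 910 m = 1.455×10^7 Pa = 14.55 MPa
andesite: 2670 kg/m³ × 9.81 m/s² × 5670 m = 1.485×10^8 Pa = 148.5 MPa
Total = 14.55 + 148.5 = 163.06 MPa

160 MPa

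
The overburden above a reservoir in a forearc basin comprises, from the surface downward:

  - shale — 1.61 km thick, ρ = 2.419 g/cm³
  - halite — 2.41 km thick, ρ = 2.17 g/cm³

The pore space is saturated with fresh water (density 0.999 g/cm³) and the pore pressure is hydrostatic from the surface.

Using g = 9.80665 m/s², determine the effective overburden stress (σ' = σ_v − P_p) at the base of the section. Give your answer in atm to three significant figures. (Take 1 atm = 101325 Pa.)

494 atm

Overburden (lithostatic) stress σ_v:
shale: 2419 kg/m³ × 9.80665 m/s² × 1610 m = 3.819×10^7 Pa = 38.19 MPa
halite: 2170 kg/m³ × 9.80665 m/s² × 2410 m = 5.129×10^7 Pa = 51.29 MPa
Total = 38.19 + 51.29 = 89.479 MPa
Pore pressure P_p = 999 kg/m³ × 9.80665 m/s² × 4020 m = 3.938×10^7 Pa = 39.38 MPa
Effective stress σ' = σ_v − P_p = 89.48 − 39.38 = 50.095 MPa = 494.40 atm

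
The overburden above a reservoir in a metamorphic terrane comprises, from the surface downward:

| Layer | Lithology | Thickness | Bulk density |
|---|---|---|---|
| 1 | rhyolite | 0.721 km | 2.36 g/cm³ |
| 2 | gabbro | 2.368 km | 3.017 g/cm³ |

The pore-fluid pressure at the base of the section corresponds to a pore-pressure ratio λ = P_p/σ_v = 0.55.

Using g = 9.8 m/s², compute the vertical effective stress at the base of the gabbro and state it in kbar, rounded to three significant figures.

Overburden (lithostatic) stress σ_v:
rhyolite: 2360 kg/m³ × 9.8 m/s² × 721 m = 1.668×10^7 Pa = 16.68 MPa
gabbro: 3017 kg/m³ × 9.8 m/s² × 2368 m = 7.001×10^7 Pa = 70.01 MPa
Total = 16.68 + 70.01 = 86.689 MPa
Pore pressure P_p = λ·σ_v = 0.55 × 86.69 MPa = 47.68 MPa
Effective stress σ' = σ_v − P_p = 86.69 − 47.68 = 39.010 MPa = 0.39010 kbar

0.390 kbar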